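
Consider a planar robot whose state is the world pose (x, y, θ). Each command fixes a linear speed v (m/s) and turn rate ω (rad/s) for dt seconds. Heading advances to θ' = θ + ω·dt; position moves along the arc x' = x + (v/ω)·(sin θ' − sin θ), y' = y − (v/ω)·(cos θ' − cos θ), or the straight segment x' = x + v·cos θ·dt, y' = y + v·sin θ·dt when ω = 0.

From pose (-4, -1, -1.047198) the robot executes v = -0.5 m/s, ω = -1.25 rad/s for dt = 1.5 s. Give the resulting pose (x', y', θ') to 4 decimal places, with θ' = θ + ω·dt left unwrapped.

θ' = -1.0472 + -1.25·1.5 = -2.9222
R = v/ω = -0.5/-1.25 = 0.4000
x' = -4 + 0.4000·(sin -2.9222 − sin -1.0472) = -3.7406
y' = -1 − 0.4000·(cos -2.9222 − cos -1.0472) = -0.4096

(-3.7406, -0.4096, -2.9222)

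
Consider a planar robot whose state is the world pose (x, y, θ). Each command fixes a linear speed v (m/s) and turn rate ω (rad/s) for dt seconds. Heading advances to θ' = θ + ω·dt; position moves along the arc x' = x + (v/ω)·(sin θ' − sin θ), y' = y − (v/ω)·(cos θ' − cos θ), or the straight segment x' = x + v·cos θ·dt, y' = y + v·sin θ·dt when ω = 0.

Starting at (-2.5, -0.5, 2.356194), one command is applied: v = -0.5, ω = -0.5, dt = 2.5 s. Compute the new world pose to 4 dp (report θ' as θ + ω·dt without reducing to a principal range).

(-2.3131, -1.6552, 1.1062)

θ' = 2.3562 + -0.5·2.5 = 1.1062
R = v/ω = -0.5/-0.5 = 1.0000
x' = -2.5 + 1.0000·(sin 1.1062 − sin 2.3562) = -2.3131
y' = -0.5 − 1.0000·(cos 1.1062 − cos 2.3562) = -1.6552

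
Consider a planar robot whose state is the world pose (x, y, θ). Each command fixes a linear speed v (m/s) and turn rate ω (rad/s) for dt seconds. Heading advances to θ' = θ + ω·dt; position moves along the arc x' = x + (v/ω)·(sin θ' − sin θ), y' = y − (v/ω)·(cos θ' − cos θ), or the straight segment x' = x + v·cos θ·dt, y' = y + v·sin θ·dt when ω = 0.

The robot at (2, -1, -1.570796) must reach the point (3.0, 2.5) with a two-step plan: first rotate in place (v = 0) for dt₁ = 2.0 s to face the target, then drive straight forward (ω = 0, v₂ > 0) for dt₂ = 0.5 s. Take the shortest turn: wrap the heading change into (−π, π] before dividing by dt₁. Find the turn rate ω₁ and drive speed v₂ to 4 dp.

heading to target = atan2(2.5−-1, 3−2) = 1.2925
Δθ = wrap(1.2925 − -1.5708) = 2.8633; ω₁ = Δθ/dt₁ = 1.4316
distance = √((3−2)² + (2.5−-1)²) = 3.6401; v₂ = distance/dt₂ = 7.2801

ω₁ = 1.4316, v₂ = 7.2801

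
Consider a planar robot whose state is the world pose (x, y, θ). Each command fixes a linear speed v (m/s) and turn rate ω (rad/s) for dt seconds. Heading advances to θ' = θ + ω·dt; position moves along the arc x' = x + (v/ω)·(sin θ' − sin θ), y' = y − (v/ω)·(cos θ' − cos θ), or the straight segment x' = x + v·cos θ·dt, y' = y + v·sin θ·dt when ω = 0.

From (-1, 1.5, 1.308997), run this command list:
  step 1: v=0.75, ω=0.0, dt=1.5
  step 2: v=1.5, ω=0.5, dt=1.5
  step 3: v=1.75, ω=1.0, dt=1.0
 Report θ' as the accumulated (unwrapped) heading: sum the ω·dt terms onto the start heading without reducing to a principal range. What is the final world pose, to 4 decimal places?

(-2.3583, 5.6935, 3.0590)

step 1: θ'=1.3090 (straight) → pose (-0.7088, 2.5867, 1.3090)
step 2: θ'=2.0590 (R=3.0000) → pose (-0.9571, 4.7702, 2.0590)
step 3: θ'=3.0590 (R=1.7500) → pose (-2.3583, 5.6935, 3.0590)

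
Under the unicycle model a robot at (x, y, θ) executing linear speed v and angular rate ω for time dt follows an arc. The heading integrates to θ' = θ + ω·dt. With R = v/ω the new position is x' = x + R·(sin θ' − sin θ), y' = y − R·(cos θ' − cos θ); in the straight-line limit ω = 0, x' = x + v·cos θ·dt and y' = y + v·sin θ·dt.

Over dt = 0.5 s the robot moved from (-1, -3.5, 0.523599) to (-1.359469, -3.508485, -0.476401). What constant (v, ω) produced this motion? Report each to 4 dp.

Δθ = -0.476401 − 0.523599 = -1.000000
ω = Δθ/dt = -1.000000/0.5 = -2.0000
R = Δx/(sin θ' − sin θ) = 0.3750
v = R·ω = 0.3750·-2.0000 = -0.7500

v = -0.7500, ω = -2.0000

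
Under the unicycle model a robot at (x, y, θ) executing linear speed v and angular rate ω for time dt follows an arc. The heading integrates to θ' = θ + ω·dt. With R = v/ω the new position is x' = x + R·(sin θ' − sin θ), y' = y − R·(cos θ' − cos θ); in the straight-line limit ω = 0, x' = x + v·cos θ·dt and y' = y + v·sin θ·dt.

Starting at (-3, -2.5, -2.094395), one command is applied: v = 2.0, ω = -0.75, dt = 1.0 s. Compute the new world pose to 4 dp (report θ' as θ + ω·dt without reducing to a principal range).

θ' = -2.0944 + -0.75·1.0 = -2.8444
R = v/ω = 2.0/-0.75 = -2.6667
x' = -3 + -2.6667·(sin -2.8444 − sin -2.0944) = -4.5285
y' = -2.5 − -2.6667·(cos -2.8444 − cos -2.0944) = -3.7164

(-4.5285, -3.7164, -2.8444)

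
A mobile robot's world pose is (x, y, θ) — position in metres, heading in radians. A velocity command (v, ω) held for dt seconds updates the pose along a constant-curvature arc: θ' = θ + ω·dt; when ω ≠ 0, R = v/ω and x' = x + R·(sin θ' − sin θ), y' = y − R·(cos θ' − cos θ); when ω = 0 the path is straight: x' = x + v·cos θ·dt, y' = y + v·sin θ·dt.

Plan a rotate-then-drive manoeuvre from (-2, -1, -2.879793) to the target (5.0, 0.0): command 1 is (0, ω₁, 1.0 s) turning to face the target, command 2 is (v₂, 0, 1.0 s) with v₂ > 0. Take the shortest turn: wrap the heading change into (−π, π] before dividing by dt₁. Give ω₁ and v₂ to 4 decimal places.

heading to target = atan2(0−-1, 5−-2) = 0.1419
Δθ = wrap(0.1419 − -2.8798) = 3.0217; ω₁ = Δθ/dt₁ = 3.0217
distance = √((5−-2)² + (0−-1)²) = 7.0711; v₂ = distance/dt₂ = 7.0711

ω₁ = 3.0217, v₂ = 7.0711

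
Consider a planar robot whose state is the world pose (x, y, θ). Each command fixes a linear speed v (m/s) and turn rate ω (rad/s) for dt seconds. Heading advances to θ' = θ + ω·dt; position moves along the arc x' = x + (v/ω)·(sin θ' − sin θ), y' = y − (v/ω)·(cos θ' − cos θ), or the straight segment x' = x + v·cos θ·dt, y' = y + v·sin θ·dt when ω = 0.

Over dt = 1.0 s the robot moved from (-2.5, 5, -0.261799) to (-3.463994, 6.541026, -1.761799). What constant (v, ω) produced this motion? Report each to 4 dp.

Δθ = -1.761799 − -0.261799 = -1.500000
ω = Δθ/dt = -1.500000/1.0 = -1.5000
R = −Δy/(cos θ' − cos θ) = 1.3333
v = R·ω = 1.3333·-1.5000 = -2.0000

v = -2.0000, ω = -1.5000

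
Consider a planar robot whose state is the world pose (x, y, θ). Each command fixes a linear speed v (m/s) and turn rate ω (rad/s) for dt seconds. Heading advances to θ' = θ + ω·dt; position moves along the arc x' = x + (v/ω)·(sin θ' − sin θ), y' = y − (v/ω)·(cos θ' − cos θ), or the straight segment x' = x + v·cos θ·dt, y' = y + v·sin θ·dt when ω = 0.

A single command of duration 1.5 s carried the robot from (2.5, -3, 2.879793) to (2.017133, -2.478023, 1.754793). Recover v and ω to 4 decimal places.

v = 0.5000, ω = -0.7500

Δθ = 1.754793 − 2.879793 = -1.125000
ω = Δθ/dt = -1.125000/1.5 = -0.7500
R = −Δy/(cos θ' − cos θ) = -0.6667
v = R·ω = -0.6667·-0.7500 = 0.5000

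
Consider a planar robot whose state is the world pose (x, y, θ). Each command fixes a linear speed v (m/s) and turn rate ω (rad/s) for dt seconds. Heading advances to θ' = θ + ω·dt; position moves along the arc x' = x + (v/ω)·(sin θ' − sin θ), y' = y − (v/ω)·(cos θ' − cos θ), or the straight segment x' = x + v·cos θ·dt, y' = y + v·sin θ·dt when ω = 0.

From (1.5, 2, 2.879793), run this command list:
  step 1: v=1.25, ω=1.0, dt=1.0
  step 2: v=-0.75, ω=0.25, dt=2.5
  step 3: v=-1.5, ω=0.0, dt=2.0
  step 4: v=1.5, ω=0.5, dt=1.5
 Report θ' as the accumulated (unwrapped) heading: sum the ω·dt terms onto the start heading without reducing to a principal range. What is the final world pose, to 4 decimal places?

(2.2365, 4.0866, 5.2548)

step 1: θ'=3.8798 (R=1.2500) → pose (0.3353, 1.7172, 3.8798)
step 2: θ'=4.5048 (R=-3.0000) → pose (1.2520, 3.3179, 4.5048)
step 3: θ'=4.5048 (straight) → pose (1.8703, 6.2535, 4.5048)
step 4: θ'=5.2548 (R=3.0000) → pose (2.2365, 4.0866, 5.2548)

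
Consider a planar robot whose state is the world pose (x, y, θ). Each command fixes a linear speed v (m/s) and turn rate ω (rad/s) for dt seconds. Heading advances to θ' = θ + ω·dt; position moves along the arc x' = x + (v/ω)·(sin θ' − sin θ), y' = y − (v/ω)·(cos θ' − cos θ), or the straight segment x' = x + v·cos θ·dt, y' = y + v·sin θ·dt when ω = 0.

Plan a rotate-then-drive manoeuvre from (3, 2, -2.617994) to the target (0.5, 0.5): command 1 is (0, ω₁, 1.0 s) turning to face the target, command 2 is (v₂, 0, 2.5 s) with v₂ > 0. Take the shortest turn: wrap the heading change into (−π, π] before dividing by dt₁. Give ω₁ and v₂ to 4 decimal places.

heading to target = atan2(0.5−2, 0.5−3) = -2.6012
Δθ = wrap(-2.6012 − -2.6180) = 0.0168; ω₁ = Δθ/dt₁ = 0.0168
distance = √((0.5−3)² + (0.5−2)²) = 2.9155; v₂ = distance/dt₂ = 1.1662

ω₁ = 0.0168, v₂ = 1.1662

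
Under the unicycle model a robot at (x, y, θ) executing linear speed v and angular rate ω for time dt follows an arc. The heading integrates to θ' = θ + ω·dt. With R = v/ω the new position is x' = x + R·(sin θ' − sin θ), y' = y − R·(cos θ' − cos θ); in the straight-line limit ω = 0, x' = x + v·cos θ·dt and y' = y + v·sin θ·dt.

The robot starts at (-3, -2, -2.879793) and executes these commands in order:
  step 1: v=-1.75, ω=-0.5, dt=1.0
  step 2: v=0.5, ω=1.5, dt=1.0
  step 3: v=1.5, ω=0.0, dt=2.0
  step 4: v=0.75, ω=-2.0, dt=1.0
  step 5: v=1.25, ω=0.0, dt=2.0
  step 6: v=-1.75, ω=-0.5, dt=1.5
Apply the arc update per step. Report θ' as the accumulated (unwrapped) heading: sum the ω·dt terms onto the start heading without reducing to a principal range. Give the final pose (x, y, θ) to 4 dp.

(-3.9029, -5.8411, -4.6298)

step 1: θ'=-3.3798 (R=3.5000) → pose (-1.2683, -1.9796, -3.3798)
step 2: θ'=-1.8798 (R=0.3333) → pose (-1.6645, -2.2021, -1.8798)
step 3: θ'=-1.8798 (straight) → pose (-2.5768, -5.0600, -1.8798)
step 4: θ'=-3.8798 (R=-0.3750) → pose (-3.1864, -5.2234, -3.8798)
step 5: θ'=-3.8798 (straight) → pose (-5.0356, -3.5410, -3.8798)
step 6: θ'=-4.6298 (R=3.5000) → pose (-3.9029, -5.8411, -4.6298)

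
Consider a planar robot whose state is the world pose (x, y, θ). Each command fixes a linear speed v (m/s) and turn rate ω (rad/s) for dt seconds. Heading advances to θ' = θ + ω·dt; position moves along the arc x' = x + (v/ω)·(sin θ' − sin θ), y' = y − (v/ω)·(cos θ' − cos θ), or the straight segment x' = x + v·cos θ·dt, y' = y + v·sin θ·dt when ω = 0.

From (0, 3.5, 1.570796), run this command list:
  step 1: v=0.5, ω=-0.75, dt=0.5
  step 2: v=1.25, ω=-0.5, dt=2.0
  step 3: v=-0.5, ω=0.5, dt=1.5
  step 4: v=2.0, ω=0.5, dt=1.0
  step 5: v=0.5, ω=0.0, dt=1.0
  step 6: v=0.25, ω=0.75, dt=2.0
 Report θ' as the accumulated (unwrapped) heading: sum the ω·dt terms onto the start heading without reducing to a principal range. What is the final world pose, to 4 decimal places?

(1.7912, 7.5912, 2.9458)

step 1: θ'=1.1958 (R=-0.6667) → pose (0.0463, 3.7442, 1.1958)
step 2: θ'=0.1958 (R=-2.5000) → pose (1.8862, 5.2807, 0.1958)
step 3: θ'=0.9458 (R=-1.0000) → pose (1.2698, 4.8849, 0.9458)
step 4: θ'=1.4458 (R=4.0000) → pose (1.9948, 6.7266, 1.4458)
step 5: θ'=1.4458 (straight) → pose (2.0571, 7.2227, 1.4458)
step 6: θ'=2.9458 (R=0.3333) → pose (1.7912, 7.5912, 2.9458)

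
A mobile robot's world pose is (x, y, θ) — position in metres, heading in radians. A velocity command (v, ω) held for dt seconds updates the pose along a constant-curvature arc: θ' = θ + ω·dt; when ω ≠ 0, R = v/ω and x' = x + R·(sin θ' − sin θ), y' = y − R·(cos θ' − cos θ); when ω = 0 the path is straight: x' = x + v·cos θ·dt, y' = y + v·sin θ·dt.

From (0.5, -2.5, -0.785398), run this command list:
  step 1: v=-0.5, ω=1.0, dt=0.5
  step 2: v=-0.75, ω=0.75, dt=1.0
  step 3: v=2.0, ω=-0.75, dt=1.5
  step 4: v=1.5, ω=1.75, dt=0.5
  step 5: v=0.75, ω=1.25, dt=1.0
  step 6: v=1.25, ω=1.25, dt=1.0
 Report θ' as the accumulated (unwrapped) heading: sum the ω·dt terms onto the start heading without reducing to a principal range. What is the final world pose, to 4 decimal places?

(2.9852, -1.3390, 2.7146)

step 1: θ'=-0.2854 (R=-0.5000) → pose (0.2872, -2.3738, -0.2854)
step 2: θ'=0.4646 (R=-1.0000) → pose (-0.4424, -2.4393, 0.4646)
step 3: θ'=-0.6604 (R=-2.6667) → pose (2.3883, -2.7173, -0.6604)
step 4: θ'=0.2146 (R=0.8571) → pose (3.0966, -2.8779, 0.2146)
step 5: θ'=1.4646 (R=0.6000) → pose (3.5655, -2.3552, 1.4646)
step 6: θ'=2.7146 (R=1.0000) → pose (2.9852, -1.3390, 2.7146)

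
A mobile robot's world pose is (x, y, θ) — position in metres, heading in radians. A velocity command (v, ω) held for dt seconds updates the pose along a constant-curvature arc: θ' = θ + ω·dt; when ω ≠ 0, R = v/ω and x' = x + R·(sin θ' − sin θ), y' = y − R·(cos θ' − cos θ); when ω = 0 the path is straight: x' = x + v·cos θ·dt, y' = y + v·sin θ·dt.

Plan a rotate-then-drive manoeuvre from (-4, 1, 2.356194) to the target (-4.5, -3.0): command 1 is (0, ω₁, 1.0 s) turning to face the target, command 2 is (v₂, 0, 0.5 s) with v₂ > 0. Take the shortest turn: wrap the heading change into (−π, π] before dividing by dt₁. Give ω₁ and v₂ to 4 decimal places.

ω₁ = 2.2318, v₂ = 8.0623

heading to target = atan2(-3−1, -4.5−-4) = -1.6952
Δθ = wrap(-1.6952 − 2.3562) = 2.2318; ω₁ = Δθ/dt₁ = 2.2318
distance = √((-4.5−-4)² + (-3−1)²) = 4.0311; v₂ = distance/dt₂ = 8.0623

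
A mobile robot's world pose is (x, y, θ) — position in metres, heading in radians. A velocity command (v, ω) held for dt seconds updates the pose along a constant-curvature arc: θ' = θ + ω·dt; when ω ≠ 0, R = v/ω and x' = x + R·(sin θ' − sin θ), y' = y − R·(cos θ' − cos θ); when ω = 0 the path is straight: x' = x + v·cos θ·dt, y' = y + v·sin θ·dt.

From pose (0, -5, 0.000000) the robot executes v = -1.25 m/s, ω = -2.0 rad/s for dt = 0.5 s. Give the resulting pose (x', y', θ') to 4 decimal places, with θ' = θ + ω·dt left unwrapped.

θ' = 0.0000 + -2.0·0.5 = -1.0000
R = v/ω = -1.25/-2.0 = 0.6250
x' = 0 + 0.6250·(sin -1.0000 − sin 0.0000) = -0.5259
y' = -5 − 0.6250·(cos -1.0000 − cos 0.0000) = -4.7127

(-0.5259, -4.7127, -1.0000)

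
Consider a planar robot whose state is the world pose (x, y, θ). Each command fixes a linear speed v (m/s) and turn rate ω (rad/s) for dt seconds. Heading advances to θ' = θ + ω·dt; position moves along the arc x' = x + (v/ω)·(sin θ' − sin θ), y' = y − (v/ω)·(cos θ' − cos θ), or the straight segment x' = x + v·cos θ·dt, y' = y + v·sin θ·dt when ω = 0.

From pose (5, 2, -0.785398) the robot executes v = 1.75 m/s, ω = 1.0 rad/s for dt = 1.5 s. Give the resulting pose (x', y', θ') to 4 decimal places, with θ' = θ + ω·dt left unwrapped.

(7.3842, 1.9156, 0.7146)

θ' = -0.7854 + 1.0·1.5 = 0.7146
R = v/ω = 1.75/1.0 = 1.7500
x' = 5 + 1.7500·(sin 0.7146 − sin -0.7854) = 7.3842
y' = 2 − 1.7500·(cos 0.7146 − cos -0.7854) = 1.9156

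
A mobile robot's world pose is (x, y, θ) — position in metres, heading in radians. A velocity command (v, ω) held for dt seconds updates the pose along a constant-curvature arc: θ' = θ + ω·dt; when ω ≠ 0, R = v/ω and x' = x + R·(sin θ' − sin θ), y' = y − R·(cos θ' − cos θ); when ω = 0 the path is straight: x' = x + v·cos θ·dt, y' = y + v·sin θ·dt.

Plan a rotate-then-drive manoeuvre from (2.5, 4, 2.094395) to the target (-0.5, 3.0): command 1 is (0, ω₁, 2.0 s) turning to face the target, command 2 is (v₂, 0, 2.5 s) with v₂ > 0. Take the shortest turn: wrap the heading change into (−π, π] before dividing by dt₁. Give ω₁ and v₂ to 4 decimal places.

ω₁ = 0.6845, v₂ = 1.2649

heading to target = atan2(3−4, -0.5−2.5) = -2.8198
Δθ = wrap(-2.8198 − 2.0944) = 1.3689; ω₁ = Δθ/dt₁ = 0.6845
distance = √((-0.5−2.5)² + (3−4)²) = 3.1623; v₂ = distance/dt₂ = 1.2649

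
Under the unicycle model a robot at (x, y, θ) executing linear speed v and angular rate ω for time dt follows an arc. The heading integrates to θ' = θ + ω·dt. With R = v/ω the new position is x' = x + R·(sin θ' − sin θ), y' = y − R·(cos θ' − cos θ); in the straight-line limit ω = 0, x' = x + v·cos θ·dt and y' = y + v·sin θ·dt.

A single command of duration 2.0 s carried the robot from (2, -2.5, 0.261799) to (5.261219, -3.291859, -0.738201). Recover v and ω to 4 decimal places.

Δθ = -0.738201 − 0.261799 = -1.000000
ω = Δθ/dt = -1.000000/2.0 = -0.5000
R = Δx/(sin θ' − sin θ) = -3.5000
v = R·ω = -3.5000·-0.5000 = 1.7500

v = 1.7500, ω = -0.5000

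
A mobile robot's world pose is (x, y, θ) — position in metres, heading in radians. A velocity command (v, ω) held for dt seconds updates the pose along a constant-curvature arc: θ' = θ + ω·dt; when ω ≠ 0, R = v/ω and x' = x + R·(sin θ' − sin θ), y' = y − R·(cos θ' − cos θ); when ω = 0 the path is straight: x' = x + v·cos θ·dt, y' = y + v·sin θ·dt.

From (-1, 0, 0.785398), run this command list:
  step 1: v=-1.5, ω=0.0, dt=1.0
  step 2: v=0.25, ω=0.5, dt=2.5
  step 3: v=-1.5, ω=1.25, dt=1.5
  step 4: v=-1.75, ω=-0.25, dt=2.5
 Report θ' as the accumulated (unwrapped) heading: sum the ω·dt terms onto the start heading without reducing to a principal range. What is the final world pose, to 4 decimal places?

(3.8037, 1.0887, 3.2854)

step 1: θ'=0.7854 (straight) → pose (-2.0607, -1.0607, 0.7854)
step 2: θ'=2.0354 (R=0.5000) → pose (-1.9672, -0.4831, 2.0354)
step 3: θ'=3.9104 (R=-1.2000) → pose (-0.0601, -0.8079, 3.9104)
step 4: θ'=3.2854 (R=7.0000) → pose (3.8037, 1.0887, 3.2854)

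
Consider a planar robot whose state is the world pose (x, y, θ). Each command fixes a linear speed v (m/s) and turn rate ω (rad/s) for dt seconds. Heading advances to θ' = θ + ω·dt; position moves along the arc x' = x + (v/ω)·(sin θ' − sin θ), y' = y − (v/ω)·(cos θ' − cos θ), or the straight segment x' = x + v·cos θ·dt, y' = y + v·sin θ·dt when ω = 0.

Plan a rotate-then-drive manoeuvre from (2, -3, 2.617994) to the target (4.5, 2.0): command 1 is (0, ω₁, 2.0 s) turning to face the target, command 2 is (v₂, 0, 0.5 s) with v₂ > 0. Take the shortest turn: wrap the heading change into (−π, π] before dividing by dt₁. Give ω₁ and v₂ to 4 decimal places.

ω₁ = -0.7554, v₂ = 11.1803

heading to target = atan2(2−-3, 4.5−2) = 1.1071
Δθ = wrap(1.1071 − 2.6180) = -1.5108; ω₁ = Δθ/dt₁ = -0.7554
distance = √((4.5−2)² + (2−-3)²) = 5.5902; v₂ = distance/dt₂ = 11.1803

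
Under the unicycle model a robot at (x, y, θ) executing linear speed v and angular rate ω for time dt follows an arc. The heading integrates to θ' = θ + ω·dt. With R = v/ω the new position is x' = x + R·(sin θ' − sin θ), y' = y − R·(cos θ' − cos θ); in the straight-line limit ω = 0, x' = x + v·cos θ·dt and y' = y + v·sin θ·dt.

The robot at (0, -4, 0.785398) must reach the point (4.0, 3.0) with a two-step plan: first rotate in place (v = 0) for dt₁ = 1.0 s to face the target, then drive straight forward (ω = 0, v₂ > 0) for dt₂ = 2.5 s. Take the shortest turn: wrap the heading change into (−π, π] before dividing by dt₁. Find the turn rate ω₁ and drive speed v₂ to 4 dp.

ω₁ = 0.2663, v₂ = 3.2249

heading to target = atan2(3−-4, 4−0) = 1.0517
Δθ = wrap(1.0517 − 0.7854) = 0.2663; ω₁ = Δθ/dt₁ = 0.2663
distance = √((4−0)² + (3−-4)²) = 8.0623; v₂ = distance/dt₂ = 3.2249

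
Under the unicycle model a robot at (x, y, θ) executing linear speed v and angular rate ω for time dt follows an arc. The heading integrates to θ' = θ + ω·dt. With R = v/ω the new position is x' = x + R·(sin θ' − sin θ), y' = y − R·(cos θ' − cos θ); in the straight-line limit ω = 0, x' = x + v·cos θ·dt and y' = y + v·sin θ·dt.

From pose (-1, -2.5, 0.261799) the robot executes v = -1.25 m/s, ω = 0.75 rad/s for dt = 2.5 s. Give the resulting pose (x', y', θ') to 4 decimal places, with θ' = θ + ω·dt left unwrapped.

θ' = 0.2618 + 0.75·2.5 = 2.1368
R = v/ω = -1.25/0.75 = -1.6667
x' = -1 + -1.6667·(sin 2.1368 − sin 0.2618) = -1.9754
y' = -2.5 − -1.6667·(cos 2.1368 − cos 0.2618) = -5.0036

(-1.9754, -5.0036, 2.1368)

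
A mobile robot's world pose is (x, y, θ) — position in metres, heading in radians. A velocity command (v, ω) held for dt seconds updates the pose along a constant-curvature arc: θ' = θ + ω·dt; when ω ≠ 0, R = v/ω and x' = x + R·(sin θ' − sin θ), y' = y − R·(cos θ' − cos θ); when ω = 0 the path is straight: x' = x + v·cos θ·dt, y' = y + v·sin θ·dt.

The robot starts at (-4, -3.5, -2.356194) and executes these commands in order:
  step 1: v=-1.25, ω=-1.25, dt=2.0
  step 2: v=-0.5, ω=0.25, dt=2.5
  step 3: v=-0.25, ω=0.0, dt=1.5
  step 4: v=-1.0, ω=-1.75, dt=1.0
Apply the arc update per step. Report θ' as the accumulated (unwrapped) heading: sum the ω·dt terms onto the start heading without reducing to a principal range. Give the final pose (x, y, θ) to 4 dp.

step 1: θ'=-4.8562 (R=1.0000) → pose (-2.3032, -4.3504, -4.8562)
step 2: θ'=-4.2312 (R=-2.0000) → pose (-2.0967, -5.5627, -4.2312)
step 3: θ'=-4.2312 (straight) → pose (-1.9232, -5.8951, -4.2312)
step 4: θ'=-5.9812 (R=0.5714) → pose (-2.2598, -6.7052, -5.9812)

(-2.2598, -6.7052, -5.9812)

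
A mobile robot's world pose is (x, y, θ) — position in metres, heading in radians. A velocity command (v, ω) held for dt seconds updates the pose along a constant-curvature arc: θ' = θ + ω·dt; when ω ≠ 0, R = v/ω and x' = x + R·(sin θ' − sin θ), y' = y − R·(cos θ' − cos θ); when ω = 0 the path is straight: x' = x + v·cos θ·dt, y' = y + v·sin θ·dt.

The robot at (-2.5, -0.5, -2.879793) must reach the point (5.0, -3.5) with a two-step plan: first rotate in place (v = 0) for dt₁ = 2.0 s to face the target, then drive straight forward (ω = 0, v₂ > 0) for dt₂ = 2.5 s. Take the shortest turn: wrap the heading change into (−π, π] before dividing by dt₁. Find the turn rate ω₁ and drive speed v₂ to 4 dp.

heading to target = atan2(-3.5−-0.5, 5−-2.5) = -0.3805
Δθ = wrap(-0.3805 − -2.8798) = 2.4993; ω₁ = Δθ/dt₁ = 1.2496
distance = √((5−-2.5)² + (-3.5−-0.5)²) = 8.0777; v₂ = distance/dt₂ = 3.2311

ω₁ = 1.2496, v₂ = 3.2311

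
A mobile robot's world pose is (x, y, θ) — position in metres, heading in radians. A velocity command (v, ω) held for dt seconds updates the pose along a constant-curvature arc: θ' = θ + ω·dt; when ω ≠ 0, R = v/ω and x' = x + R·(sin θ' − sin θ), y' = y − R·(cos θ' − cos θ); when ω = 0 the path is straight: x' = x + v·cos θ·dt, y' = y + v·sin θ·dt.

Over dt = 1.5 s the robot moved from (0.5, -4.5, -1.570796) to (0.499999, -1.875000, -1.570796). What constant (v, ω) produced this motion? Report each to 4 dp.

v = -1.7500, ω = 0.0000

Δθ = -1.570796 − -1.570796 = 0.000000
ω = Δθ/dt = 0.000000/1.5 = 0.0000
ω = 0 → v = (Δx·cos θ + Δy·sin θ)/dt = -1.7500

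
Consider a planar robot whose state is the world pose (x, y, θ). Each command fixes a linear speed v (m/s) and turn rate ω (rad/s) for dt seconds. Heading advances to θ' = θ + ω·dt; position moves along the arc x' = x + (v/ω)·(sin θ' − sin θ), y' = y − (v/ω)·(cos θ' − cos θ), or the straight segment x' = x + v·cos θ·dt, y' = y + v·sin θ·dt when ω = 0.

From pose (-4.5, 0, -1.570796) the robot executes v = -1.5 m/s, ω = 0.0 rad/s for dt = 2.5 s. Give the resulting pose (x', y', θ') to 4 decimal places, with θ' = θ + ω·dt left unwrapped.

(-4.5000, 3.7500, -1.5708)

θ' = -1.5708 + 0.0·2.5 = -1.5708
ω = 0 → straight: x' = -4.5 + -1.5·cos(-1.5708)·2.5 = -4.5000
y' = 0 + -1.5·sin(-1.5708)·2.5 = 3.7500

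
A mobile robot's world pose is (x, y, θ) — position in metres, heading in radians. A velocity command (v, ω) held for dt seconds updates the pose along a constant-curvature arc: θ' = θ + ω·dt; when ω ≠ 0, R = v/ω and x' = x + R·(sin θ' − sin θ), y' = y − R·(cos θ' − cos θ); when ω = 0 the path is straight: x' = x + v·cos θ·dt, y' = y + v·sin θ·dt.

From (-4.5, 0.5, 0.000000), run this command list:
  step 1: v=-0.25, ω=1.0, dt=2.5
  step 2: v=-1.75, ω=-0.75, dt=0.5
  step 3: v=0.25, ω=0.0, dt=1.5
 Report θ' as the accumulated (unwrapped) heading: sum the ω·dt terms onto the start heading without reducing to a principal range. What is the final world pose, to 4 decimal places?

(-4.2593, -0.2728, 2.1250)

step 1: θ'=2.5000 (R=-0.2500) → pose (-4.6496, 0.0497, 2.5000)
step 2: θ'=2.1250 (R=2.3333) → pose (-4.0620, -0.5917, 2.1250)
step 3: θ'=2.1250 (straight) → pose (-4.2593, -0.2728, 2.1250)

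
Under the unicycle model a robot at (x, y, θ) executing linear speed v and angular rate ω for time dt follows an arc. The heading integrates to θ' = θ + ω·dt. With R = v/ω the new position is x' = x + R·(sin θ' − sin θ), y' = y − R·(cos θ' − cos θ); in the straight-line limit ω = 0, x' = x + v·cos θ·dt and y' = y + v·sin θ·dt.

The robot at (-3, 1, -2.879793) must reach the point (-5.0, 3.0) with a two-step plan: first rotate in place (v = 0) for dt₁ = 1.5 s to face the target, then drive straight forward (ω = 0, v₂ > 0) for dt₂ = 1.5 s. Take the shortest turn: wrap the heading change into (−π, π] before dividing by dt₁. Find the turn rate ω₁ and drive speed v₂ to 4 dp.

heading to target = atan2(3−1, -5−-3) = 2.3562
Δθ = wrap(2.3562 − -2.8798) = -1.0472; ω₁ = Δθ/dt₁ = -0.6981
distance = √((-5−-3)² + (3−1)²) = 2.8284; v₂ = distance/dt₂ = 1.8856

ω₁ = -0.6981, v₂ = 1.8856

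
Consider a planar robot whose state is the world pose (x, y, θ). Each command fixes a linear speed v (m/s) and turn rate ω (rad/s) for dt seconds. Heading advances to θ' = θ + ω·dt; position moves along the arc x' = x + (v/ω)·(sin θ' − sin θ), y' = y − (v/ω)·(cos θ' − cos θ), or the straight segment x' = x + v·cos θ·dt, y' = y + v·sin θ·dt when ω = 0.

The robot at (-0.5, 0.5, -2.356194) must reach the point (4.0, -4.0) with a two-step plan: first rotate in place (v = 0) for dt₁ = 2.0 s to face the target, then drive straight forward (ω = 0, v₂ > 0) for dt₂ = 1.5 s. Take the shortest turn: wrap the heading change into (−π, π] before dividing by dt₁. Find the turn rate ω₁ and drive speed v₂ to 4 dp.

ω₁ = 0.7854, v₂ = 4.2426

heading to target = atan2(-4−0.5, 4−-0.5) = -0.7854
Δθ = wrap(-0.7854 − -2.3562) = 1.5708; ω₁ = Δθ/dt₁ = 0.7854
distance = √((4−-0.5)² + (-4−0.5)²) = 6.3640; v₂ = distance/dt₂ = 4.2426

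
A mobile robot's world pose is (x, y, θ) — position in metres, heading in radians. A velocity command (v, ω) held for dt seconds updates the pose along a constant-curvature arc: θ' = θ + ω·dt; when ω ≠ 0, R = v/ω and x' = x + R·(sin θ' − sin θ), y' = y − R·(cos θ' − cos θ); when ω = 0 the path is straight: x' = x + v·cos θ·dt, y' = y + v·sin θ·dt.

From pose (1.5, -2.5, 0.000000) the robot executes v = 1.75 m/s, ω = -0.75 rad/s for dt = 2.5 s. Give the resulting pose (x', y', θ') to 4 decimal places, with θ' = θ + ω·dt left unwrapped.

(3.7262, -5.5322, -1.8750)

θ' = 0.0000 + -0.75·2.5 = -1.8750
R = v/ω = 1.75/-0.75 = -2.3333
x' = 1.5 + -2.3333·(sin -1.8750 − sin 0.0000) = 3.7262
y' = -2.5 − -2.3333·(cos -1.8750 − cos 0.0000) = -5.5322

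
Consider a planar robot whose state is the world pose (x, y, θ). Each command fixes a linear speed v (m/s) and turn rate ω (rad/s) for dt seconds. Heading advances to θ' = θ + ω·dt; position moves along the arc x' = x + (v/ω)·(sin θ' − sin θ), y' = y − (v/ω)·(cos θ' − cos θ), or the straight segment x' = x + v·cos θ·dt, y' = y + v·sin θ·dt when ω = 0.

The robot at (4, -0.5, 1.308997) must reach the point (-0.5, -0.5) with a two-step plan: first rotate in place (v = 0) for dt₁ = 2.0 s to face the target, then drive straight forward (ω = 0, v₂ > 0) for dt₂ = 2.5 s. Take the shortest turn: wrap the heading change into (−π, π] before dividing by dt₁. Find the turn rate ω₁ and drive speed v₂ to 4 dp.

ω₁ = 0.9163, v₂ = 1.8000

heading to target = atan2(-0.5−-0.5, -0.5−4) = 3.1416
Δθ = wrap(3.1416 − 1.3090) = 1.8326; ω₁ = Δθ/dt₁ = 0.9163
distance = √((-0.5−4)² + (-0.5−-0.5)²) = 4.5000; v₂ = distance/dt₂ = 1.8000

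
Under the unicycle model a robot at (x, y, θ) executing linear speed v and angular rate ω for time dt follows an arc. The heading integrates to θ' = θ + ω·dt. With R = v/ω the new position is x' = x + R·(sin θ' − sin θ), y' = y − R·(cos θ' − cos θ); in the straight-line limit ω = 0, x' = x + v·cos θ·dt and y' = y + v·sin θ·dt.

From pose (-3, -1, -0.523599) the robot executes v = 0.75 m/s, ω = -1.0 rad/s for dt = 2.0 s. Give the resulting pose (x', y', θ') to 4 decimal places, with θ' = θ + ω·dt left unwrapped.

θ' = -0.5236 + -1.0·2.0 = -2.5236
R = v/ω = 0.75/-1.0 = -0.7500
x' = -3 + -0.7500·(sin -2.5236 − sin -0.5236) = -2.9404
y' = -1 − -0.7500·(cos -2.5236 − cos -0.5236) = -2.2608

(-2.9404, -2.2608, -2.5236)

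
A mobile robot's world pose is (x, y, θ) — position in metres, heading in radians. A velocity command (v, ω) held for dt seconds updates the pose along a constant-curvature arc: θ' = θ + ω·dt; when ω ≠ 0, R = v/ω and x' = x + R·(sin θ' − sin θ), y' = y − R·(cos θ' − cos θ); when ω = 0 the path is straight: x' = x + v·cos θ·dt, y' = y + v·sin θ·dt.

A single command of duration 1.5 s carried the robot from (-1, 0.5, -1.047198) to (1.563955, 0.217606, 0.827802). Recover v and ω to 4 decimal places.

Δθ = 0.827802 − -1.047198 = 1.875000
ω = Δθ/dt = 1.875000/1.5 = 1.2500
R = Δx/(sin θ' − sin θ) = 1.6000
v = R·ω = 1.6000·1.2500 = 2.0000

v = 2.0000, ω = 1.2500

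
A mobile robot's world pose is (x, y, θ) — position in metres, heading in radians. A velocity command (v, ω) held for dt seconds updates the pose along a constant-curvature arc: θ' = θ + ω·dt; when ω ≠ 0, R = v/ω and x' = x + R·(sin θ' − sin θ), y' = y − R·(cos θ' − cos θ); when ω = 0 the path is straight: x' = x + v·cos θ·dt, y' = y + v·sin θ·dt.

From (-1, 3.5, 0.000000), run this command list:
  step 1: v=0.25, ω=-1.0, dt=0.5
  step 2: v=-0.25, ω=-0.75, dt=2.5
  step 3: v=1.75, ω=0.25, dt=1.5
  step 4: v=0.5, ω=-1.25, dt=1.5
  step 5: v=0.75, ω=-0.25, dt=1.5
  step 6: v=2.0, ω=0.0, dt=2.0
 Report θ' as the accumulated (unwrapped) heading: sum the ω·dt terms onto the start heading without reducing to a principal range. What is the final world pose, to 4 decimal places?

step 1: θ'=-0.5000 (R=-0.2500) → pose (-0.8801, 3.4694, -0.5000)
step 2: θ'=-2.3750 (R=0.3333) → pose (-0.9516, 4.0020, -2.3750)
step 3: θ'=-2.0000 (R=7.0000) → pose (-2.4609, 1.8731, -2.0000)
step 4: θ'=-3.8750 (R=-0.4000) → pose (-3.0923, 1.7424, -3.8750)
step 5: θ'=-4.2500 (R=-3.0000) → pose (-3.7691, 2.6328, -4.2500)
step 6: θ'=-4.2500 (straight) → pose (-5.5534, 6.2128, -4.2500)

(-5.5534, 6.2128, -4.2500)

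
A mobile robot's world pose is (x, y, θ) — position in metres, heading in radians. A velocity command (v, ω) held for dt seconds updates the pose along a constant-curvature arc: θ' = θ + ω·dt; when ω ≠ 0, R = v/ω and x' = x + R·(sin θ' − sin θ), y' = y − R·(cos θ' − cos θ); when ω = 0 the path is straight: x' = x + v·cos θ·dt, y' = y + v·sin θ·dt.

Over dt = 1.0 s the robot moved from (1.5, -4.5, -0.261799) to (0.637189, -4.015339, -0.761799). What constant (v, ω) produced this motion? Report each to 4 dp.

v = -1.0000, ω = -0.5000

Δθ = -0.761799 − -0.261799 = -0.500000
ω = Δθ/dt = -0.500000/1.0 = -0.5000
R = Δx/(sin θ' − sin θ) = 2.0000
v = R·ω = 2.0000·-0.5000 = -1.0000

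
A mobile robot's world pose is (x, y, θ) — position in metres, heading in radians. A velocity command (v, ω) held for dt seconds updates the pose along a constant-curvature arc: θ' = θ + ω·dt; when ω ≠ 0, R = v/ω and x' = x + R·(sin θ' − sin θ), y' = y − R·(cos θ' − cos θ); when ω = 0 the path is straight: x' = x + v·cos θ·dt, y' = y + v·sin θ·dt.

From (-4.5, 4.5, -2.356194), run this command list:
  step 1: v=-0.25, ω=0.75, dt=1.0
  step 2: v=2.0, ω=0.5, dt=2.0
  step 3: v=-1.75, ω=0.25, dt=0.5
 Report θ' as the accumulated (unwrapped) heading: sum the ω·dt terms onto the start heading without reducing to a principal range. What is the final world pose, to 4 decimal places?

(-3.4324, 1.7474, -0.4812)

step 1: θ'=-1.6062 (R=-0.3333) → pose (-4.4026, 4.7239, -1.6062)
step 2: θ'=-0.6062 (R=4.0000) → pose (-2.6841, 1.2951, -0.6062)
step 3: θ'=-0.4812 (R=-7.0000) → pose (-3.4324, 1.7474, -0.4812)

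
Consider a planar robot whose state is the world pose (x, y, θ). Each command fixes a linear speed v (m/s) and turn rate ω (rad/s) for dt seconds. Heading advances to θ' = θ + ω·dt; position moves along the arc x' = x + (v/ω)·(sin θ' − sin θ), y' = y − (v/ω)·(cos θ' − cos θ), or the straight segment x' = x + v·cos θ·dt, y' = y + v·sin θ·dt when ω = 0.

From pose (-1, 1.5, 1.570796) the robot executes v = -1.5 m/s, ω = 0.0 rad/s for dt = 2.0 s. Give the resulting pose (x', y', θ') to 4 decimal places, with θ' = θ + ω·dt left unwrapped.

(-1.0000, -1.5000, 1.5708)

θ' = 1.5708 + 0.0·2.0 = 1.5708
ω = 0 → straight: x' = -1 + -1.5·cos(1.5708)·2.0 = -1.0000
y' = 1.5 + -1.5·sin(1.5708)·2.0 = -1.5000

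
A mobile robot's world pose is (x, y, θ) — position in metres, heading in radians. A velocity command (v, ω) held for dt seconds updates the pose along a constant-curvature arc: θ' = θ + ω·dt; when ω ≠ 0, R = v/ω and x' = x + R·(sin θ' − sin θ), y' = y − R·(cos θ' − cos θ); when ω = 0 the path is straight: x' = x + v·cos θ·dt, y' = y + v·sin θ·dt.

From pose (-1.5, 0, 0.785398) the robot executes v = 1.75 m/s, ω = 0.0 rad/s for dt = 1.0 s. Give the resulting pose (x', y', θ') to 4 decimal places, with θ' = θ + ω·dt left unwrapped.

θ' = 0.7854 + 0.0·1.0 = 0.7854
ω = 0 → straight: x' = -1.5 + 1.75·cos(0.7854)·1.0 = -0.2626
y' = 0 + 1.75·sin(0.7854)·1.0 = 1.2374

(-0.2626, 1.2374, 0.7854)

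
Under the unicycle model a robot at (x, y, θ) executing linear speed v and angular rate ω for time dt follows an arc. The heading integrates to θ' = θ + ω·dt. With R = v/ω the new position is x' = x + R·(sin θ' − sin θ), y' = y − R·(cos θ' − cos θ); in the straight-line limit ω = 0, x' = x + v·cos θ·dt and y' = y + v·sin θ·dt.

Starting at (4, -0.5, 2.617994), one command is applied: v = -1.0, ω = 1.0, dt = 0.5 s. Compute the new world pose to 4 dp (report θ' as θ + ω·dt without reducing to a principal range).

θ' = 2.6180 + 1.0·0.5 = 3.1180
R = v/ω = -1.0/1.0 = -1.0000
x' = 4 + -1.0000·(sin 3.1180 − sin 2.6180) = 4.4764
y' = -0.5 − -1.0000·(cos 3.1180 − cos 2.6180) = -0.6337

(4.4764, -0.6337, 3.1180)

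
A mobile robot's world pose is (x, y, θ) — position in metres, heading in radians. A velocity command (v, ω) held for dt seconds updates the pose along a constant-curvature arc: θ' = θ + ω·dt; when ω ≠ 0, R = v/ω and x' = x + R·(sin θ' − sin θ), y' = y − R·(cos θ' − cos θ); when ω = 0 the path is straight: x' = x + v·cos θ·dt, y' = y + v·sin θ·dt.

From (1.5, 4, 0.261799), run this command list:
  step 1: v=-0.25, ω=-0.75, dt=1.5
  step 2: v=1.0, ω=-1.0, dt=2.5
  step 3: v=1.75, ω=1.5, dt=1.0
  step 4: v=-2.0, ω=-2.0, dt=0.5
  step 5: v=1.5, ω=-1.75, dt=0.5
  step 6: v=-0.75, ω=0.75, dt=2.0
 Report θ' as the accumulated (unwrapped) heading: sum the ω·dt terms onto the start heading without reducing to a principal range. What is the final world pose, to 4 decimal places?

step 1: θ'=-0.8632 (R=0.3333) → pose (1.1604, 4.1053, -0.8632)
step 2: θ'=-3.3632 (R=-1.0000) → pose (0.1807, 2.4798, -3.3632)
step 3: θ'=-1.8632 (R=1.1667) → pose (-1.1929, 1.6779, -1.8632)
step 4: θ'=-2.8632 (R=1.0000) → pose (-0.5101, 2.3512, -2.8632)
step 5: θ'=-3.7382 (R=-0.8571) → pose (-1.2273, 2.4662, -3.7382)
step 6: θ'=-2.2382 (R=-1.0000) → pose (0.1200, 2.6745, -2.2382)

(0.1200, 2.6745, -2.2382)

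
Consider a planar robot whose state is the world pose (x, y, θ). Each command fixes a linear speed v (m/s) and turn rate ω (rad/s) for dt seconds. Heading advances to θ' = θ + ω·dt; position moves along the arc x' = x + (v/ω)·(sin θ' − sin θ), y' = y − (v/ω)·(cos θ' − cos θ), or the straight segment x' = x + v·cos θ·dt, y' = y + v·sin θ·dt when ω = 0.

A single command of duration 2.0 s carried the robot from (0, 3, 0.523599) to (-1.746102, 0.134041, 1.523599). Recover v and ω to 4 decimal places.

v = -1.7500, ω = 0.5000

Δθ = 1.523599 − 0.523599 = 1.000000
ω = Δθ/dt = 1.000000/2.0 = 0.5000
R = −Δy/(cos θ' − cos θ) = -3.5000
v = R·ω = -3.5000·0.5000 = -1.7500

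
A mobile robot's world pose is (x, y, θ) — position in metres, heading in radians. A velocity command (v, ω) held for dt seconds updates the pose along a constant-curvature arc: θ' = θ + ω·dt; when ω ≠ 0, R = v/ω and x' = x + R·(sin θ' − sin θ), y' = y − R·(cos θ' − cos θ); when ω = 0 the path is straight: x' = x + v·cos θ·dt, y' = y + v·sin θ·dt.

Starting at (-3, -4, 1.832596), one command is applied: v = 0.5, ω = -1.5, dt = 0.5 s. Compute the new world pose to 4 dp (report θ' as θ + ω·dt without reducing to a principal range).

(-2.9724, -3.7574, 1.0826)

θ' = 1.8326 + -1.5·0.5 = 1.0826
R = v/ω = 0.5/-1.5 = -0.3333
x' = -3 + -0.3333·(sin 1.0826 − sin 1.8326) = -2.9724
y' = -4 − -0.3333·(cos 1.0826 − cos 1.8326) = -3.7574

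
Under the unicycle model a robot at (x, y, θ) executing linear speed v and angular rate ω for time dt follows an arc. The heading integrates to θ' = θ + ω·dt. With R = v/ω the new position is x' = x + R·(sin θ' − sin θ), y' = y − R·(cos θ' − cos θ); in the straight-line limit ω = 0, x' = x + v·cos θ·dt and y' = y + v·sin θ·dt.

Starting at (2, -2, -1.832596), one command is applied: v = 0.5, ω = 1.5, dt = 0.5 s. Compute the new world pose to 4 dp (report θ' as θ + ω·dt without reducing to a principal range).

θ' = -1.8326 + 1.5·0.5 = -1.0826
R = v/ω = 0.5/1.5 = 0.3333
x' = 2 + 0.3333·(sin -1.0826 − sin -1.8326) = 2.0276
y' = -2 − 0.3333·(cos -1.0826 − cos -1.8326) = -2.2426

(2.0276, -2.2426, -1.0826)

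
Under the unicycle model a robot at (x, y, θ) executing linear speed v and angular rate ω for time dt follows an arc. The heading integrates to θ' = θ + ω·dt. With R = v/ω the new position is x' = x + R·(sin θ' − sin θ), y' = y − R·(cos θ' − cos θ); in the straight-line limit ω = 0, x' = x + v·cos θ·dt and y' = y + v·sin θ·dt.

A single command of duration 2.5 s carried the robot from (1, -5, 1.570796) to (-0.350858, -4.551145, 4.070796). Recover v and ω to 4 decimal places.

Δθ = 4.070796 − 1.570796 = 2.500000
ω = Δθ/dt = 2.500000/2.5 = 1.0000
R = Δx/(sin θ' − sin θ) = 0.7500
v = R·ω = 0.7500·1.0000 = 0.7500

v = 0.7500, ω = 1.0000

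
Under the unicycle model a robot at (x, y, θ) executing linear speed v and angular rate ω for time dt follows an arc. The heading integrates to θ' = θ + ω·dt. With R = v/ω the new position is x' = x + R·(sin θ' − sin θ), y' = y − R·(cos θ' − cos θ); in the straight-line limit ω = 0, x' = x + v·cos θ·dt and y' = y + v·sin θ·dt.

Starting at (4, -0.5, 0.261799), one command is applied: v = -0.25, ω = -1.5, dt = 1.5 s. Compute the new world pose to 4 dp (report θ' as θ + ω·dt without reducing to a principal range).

θ' = 0.2618 + -1.5·1.5 = -1.9882
R = v/ω = -0.25/-1.5 = 0.1667
x' = 4 + 0.1667·(sin -1.9882 − sin 0.2618) = 3.8045
y' = -0.5 − 0.1667·(cos -1.9882 − cos 0.2618) = -0.2714

(3.8045, -0.2714, -1.9882)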